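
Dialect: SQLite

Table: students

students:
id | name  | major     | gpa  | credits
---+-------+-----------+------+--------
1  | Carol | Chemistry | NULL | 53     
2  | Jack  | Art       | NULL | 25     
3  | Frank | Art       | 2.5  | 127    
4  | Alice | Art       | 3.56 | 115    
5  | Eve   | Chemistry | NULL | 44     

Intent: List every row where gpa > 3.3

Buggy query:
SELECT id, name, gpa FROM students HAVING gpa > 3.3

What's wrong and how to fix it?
Bug: HAVING filters the output of aggregation, but this query has no GROUP BY and no aggregate functions, so SQLite rejects it (HAVING clause on a non-aggregate query); the condition here is per row

Fix: Use WHERE for row-level filtering

Corrected query:
SELECT id, name, gpa FROM students WHERE gpa > 3.3

Result:
id | name  | gpa 
---+-------+-----
4  | Alice | 3.56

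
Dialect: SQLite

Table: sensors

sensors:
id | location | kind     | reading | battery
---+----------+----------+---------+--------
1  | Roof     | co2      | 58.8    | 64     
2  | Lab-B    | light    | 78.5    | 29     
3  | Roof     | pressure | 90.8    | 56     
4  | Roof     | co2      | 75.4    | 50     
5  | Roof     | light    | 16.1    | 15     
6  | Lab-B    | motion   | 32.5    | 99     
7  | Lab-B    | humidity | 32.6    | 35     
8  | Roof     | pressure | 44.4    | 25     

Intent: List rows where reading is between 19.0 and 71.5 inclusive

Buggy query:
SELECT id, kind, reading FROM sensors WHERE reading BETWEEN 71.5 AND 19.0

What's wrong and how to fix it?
Bug: BETWEEN expects the lower bound first; with 71.5 AND 19.0 the range is empty

Fix: Swap the bounds so the smaller value comes first

Corrected query:
SELECT id, kind, reading FROM sensors WHERE reading BETWEEN 19.0 AND 71.5

Result:
id | kind     | reading
---+----------+--------
1  | co2      | 58.8   
6  | motion   | 32.5   
7  | humidity | 32.6   
8  | pressure | 44.4   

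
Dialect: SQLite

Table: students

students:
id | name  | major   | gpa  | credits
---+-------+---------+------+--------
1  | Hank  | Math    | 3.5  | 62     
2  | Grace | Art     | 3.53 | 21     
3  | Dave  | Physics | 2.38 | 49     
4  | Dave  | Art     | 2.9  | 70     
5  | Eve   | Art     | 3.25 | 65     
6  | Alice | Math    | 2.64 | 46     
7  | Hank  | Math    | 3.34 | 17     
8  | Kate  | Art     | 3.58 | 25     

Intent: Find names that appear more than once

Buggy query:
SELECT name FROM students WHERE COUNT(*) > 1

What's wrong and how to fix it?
Bug: WHERE can't reference COUNT(*); aggregates are computed after WHERE

Fix: Group first, then use HAVING for the count condition

Corrected query:
SELECT name FROM students GROUP BY name HAVING COUNT(*) > 1

Result:
name
----
Dave
Hank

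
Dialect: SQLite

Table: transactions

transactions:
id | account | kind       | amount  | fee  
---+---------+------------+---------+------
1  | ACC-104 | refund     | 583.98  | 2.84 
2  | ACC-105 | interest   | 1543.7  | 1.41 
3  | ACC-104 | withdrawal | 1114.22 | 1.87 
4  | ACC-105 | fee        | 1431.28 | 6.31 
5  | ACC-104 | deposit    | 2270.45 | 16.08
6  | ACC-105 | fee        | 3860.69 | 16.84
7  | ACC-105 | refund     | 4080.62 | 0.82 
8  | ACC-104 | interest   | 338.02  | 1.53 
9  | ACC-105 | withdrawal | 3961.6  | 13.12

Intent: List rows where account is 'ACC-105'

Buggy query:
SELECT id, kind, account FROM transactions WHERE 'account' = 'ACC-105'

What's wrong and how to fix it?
Bug: Single quotes denote string literals in SQL; the column name is being compared as a constant string

Fix: Reference the column as account without single quotes

Corrected query:
SELECT id, kind, account FROM transactions WHERE account = 'ACC-105'

Result:
id | kind       | account
---+------------+--------
2  | interest   | ACC-105
4  | fee        | ACC-105
6  | fee        | ACC-105
7  | refund     | ACC-105
9  | withdrawal | ACC-105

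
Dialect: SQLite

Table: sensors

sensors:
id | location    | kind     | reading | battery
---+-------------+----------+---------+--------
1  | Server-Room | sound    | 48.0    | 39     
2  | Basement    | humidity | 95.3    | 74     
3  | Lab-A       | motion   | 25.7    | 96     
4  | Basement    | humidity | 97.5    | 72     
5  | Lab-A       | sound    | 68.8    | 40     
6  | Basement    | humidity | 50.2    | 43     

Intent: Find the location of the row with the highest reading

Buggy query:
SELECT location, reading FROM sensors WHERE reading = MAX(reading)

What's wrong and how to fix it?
Bug: MAX(reading) is an aggregate and cannot be used directly in WHERE

Fix: Wrap MAX in a scalar subquery so WHERE compares against a single value

Corrected query:
SELECT location, reading FROM sensors WHERE reading = (SELECT MAX(reading) FROM sensors)

Result:
location | reading
---------+--------
Basement | 97.5   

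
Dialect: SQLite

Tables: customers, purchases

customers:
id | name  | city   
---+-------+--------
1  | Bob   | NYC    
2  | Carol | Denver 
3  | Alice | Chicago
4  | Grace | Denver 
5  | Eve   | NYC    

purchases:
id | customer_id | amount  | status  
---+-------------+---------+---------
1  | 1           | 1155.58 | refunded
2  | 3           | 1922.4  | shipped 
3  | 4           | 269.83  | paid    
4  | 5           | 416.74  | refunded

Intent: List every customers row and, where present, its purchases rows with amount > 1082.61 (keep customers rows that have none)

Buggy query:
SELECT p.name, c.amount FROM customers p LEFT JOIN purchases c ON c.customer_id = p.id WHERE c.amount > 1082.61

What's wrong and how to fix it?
Bug: Filtering c.amount in WHERE discards the NULL rows produced by LEFT JOIN, turning it into an inner join

Fix: Move the right-table condition into the ON clause so unmatched parents are kept

Corrected query:
SELECT p.name, c.amount FROM customers p LEFT JOIN purchases c ON c.customer_id = p.id AND c.amount > 1082.61

Result:
name  | amount 
------+--------
Bob   | 1155.58
Carol | NULL   
Alice | 1922.4 
Grace | NULL   
Eve   | NULL   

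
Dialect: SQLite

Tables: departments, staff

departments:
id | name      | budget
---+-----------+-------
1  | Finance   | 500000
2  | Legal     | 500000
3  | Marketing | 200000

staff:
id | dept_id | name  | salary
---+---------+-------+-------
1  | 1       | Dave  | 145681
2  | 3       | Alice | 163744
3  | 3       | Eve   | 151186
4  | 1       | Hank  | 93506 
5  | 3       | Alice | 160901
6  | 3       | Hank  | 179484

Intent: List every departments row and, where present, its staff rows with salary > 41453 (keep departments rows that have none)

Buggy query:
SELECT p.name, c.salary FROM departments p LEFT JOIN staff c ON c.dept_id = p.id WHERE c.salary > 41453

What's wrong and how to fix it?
Bug: A WHERE condition on the right-hand table after LEFT JOIN drops unmatched parents

Fix: Move the right-table condition into the ON clause so unmatched parents are kept

Corrected query:
SELECT p.name, c.salary FROM departments p LEFT JOIN staff c ON c.dept_id = p.id AND c.salary > 41453

Result:
name      | salary
----------+-------
Finance   | 93506 
Finance   | 145681
Legal     | NULL  
Marketing | 151186
Marketing | 160901
Marketing | 163744
Marketing | 179484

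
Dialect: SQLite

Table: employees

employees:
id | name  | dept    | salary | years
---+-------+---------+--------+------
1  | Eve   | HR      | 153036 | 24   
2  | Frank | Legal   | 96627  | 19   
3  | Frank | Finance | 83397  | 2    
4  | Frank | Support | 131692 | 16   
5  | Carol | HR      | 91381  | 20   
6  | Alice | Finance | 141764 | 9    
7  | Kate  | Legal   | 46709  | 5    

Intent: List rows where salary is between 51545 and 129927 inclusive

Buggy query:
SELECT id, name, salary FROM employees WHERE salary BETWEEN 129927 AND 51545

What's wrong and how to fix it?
Bug: BETWEEN expects the lower bound first; with 129927 AND 51545 the range is empty

Fix: Swap the bounds so the smaller value comes first

Corrected query:
SELECT id, name, salary FROM employees WHERE salary BETWEEN 51545 AND 129927

Result:
id | name  | salary
---+-------+-------
2  | Frank | 96627 
3  | Frank | 83397 
5  | Carol | 91381 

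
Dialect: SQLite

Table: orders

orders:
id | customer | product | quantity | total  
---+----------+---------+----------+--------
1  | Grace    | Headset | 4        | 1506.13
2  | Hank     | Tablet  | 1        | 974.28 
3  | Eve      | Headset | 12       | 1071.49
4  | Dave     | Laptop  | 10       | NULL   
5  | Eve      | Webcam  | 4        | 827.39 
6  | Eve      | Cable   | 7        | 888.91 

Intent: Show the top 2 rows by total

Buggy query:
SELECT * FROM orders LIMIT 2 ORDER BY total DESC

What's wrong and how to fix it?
Bug: ORDER BY cannot follow LIMIT; LIMIT is the final clause

Fix: Swap the clauses: ORDER BY first, then LIMIT

Corrected query:
SELECT * FROM orders ORDER BY total DESC LIMIT 2

Result:
id | customer | product | quantity | total  
---+----------+---------+----------+--------
1  | Grace    | Headset | 4        | 1506.13
3  | Eve      | Headset | 12       | 1071.49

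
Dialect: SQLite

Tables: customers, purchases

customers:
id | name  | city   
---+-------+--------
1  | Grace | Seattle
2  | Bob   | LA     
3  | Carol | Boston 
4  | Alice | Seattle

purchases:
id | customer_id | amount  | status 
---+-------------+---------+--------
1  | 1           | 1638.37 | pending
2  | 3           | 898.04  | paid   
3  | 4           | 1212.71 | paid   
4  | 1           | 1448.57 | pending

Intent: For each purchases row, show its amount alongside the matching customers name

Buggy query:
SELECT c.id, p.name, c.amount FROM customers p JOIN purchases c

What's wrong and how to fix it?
Bug: JOIN with no ON clause produces a cartesian product; every purchases row pairs with every customers row

Fix: Specify the join condition linking the foreign key to the parent id

Corrected query:
SELECT c.id, p.name, c.amount FROM customers p JOIN purchases c ON c.customer_id = p.id

Result:
id | name  | amount 
---+-------+--------
1  | Grace | 1638.37
2  | Carol | 898.04 
3  | Alice | 1212.71
4  | Grace | 1448.57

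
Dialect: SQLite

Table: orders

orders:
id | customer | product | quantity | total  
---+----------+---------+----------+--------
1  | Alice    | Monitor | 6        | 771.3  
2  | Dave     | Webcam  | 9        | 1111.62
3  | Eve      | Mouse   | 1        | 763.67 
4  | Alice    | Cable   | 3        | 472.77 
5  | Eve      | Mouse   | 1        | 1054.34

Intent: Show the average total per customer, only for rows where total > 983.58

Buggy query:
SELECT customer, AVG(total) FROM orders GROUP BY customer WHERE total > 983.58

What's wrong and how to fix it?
Bug: WHERE cannot follow GROUP BY

Fix: Place WHERE between FROM and GROUP BY

Corrected query:
SELECT customer, AVG(total) FROM orders WHERE total > 983.58 GROUP BY customer

Result:
customer | AVG(total)
---------+-----------
Dave     | 1111.62   
Eve      | 1054.34   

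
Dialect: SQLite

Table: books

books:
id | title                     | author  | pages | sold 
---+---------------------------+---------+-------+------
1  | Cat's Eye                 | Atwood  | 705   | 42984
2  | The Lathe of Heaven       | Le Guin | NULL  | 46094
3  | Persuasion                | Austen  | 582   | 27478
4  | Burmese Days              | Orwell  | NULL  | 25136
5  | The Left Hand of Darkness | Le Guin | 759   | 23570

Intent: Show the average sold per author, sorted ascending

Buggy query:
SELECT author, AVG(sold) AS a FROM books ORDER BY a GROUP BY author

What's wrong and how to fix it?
Bug: GROUP BY must precede ORDER BY

Fix: Move ORDER BY to the end, after GROUP BY

Corrected query:
SELECT author, AVG(sold) AS a FROM books GROUP BY author ORDER BY a

Result:
author  | a    
--------+------
Orwell  | 25136
Austen  | 27478
Le Guin | 34832
Atwood  | 42984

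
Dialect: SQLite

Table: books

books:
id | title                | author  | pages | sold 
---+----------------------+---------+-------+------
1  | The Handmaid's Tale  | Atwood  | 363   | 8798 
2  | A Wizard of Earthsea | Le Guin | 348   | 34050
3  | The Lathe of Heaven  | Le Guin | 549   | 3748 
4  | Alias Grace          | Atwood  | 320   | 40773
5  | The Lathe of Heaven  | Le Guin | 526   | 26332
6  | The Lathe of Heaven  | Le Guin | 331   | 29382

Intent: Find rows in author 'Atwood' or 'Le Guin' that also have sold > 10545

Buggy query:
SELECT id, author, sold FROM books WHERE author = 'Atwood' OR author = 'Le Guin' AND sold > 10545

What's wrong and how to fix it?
Bug: AND binds tighter than OR, so this parses as author = 'Atwood' OR (author = 'Le Guin' AND sold > 10545)

Fix: Group the OR with parentheses (or use IN), then AND the threshold

Corrected query:
SELECT id, author, sold FROM books WHERE (author = 'Atwood' OR author = 'Le Guin') AND sold > 10545

Result:
id | author  | sold 
---+---------+------
2  | Le Guin | 34050
4  | Atwood  | 40773
5  | Le Guin | 26332
6  | Le Guin | 29382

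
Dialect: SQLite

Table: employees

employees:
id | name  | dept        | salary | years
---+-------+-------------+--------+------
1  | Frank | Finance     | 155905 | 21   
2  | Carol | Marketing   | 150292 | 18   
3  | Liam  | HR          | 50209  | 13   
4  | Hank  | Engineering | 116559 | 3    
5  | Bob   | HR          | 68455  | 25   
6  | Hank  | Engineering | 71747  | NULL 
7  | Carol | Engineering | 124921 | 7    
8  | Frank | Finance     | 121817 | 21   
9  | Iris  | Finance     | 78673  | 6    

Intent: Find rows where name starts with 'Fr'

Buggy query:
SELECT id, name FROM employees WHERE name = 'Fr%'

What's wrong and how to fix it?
Bug: Wildcards only work with LIKE; '=' treats '%' as a literal character

Fix: Use LIKE for wildcard pattern matching

Corrected query:
SELECT id, name FROM employees WHERE name LIKE 'Fr%'

Result:
id | name 
---+------
1  | Frank
8  | Frank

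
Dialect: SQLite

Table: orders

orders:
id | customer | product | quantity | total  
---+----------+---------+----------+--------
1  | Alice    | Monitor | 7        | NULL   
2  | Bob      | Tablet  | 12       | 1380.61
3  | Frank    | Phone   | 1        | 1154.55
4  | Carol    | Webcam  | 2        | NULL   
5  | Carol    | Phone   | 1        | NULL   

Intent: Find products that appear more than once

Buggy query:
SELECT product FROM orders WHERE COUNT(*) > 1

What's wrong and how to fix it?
Bug: WHERE can't reference COUNT(*); aggregates are computed after WHERE

Fix: Group first, then use HAVING for the count condition

Corrected query:
SELECT product FROM orders GROUP BY product HAVING COUNT(*) > 1

Result:
product
-------
Phone  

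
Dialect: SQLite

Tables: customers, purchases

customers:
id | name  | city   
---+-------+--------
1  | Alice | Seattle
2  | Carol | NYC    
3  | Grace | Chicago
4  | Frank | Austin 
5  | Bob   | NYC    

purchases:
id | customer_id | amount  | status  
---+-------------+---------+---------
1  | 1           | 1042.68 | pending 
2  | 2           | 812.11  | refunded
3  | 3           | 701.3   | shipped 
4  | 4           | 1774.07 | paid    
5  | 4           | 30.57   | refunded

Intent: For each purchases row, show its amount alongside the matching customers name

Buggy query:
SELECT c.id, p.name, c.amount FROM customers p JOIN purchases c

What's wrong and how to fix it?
Bug: Missing join condition: each purchases row is matched to all customers rows instead of just its own

Fix: Add ON c.customer_id = p.id to the JOIN

Corrected query:
SELECT c.id, p.name, c.amount FROM customers p JOIN purchases c ON c.customer_id = p.id

Result:
id | name  | amount 
---+-------+--------
1  | Alice | 1042.68
2  | Carol | 812.11 
3  | Grace | 701.3  
4  | Frank | 1774.07
5  | Frank | 30.57  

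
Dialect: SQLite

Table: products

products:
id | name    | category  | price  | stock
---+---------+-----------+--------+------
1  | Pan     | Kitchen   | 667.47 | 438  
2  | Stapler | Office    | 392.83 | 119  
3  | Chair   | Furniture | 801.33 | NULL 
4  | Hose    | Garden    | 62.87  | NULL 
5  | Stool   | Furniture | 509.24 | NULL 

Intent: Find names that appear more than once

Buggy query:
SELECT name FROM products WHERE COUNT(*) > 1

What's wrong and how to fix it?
Bug: COUNT(*) is an aggregate and cannot be used in WHERE

Fix: GROUP BY name, then filter groups with HAVING COUNT(*) > 1

Corrected query:
SELECT name FROM products GROUP BY name HAVING COUNT(*) > 1

Result:
(no rows)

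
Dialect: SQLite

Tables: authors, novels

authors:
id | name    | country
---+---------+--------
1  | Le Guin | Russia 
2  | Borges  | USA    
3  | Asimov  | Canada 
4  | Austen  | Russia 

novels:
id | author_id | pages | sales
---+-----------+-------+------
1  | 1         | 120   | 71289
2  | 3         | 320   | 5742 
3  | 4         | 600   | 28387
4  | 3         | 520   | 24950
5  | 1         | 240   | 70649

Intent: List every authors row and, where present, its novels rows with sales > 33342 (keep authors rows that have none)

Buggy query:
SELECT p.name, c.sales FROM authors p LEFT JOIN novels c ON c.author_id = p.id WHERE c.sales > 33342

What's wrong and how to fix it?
Bug: Filtering c.sales in WHERE discards the NULL rows produced by LEFT JOIN, turning it into an inner join

Fix: Move the right-table condition into the ON clause so unmatched parents are kept

Corrected query:
SELECT p.name, c.sales FROM authors p LEFT JOIN novels c ON c.author_id = p.id AND c.sales > 33342

Result:
name    | sales
--------+------
Le Guin | 70649
Le Guin | 71289
Borges  | NULL 
Asimov  | NULL 
Austen  | NULL 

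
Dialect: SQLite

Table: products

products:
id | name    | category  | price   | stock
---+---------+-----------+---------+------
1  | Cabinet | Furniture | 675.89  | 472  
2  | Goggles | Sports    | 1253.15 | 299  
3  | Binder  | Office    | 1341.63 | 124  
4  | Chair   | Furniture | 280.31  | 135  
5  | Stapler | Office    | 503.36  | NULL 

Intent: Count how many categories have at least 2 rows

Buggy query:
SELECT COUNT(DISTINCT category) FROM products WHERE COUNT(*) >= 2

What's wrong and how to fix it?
Bug: WHERE filters individual rows, not groups, so a group-level COUNT is invalid there

Fix: Use a subquery that GROUPs and filters with HAVING, then count its rows

Corrected query:
SELECT COUNT(*) FROM (SELECT category FROM products GROUP BY category HAVING COUNT(*) >= 2)

Result:
COUNT(*)
--------
2       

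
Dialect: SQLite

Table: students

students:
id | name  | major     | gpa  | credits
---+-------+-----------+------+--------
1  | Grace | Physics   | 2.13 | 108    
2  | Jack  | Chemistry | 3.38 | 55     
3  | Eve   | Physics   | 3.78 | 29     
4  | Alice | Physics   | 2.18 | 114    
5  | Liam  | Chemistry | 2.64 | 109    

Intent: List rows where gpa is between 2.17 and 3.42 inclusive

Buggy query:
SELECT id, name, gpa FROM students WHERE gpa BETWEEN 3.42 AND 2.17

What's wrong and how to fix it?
Bug: BETWEEN expects the lower bound first; with 3.42 AND 2.17 the range is empty

Fix: Write BETWEEN 2.17 AND 3.42

Corrected query:
SELECT id, name, gpa FROM students WHERE gpa BETWEEN 2.17 AND 3.42

Result:
id | name  | gpa 
---+-------+-----
2  | Jack  | 3.38
4  | Alice | 2.18
5  | Liam  | 2.64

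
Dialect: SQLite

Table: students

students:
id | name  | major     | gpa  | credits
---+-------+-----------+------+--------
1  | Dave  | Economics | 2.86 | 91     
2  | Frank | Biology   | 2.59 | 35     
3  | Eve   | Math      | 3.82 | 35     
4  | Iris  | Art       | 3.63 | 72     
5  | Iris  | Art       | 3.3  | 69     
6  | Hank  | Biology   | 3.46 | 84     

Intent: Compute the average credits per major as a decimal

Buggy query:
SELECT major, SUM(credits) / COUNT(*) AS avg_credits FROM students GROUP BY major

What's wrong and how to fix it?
Bug: SUM(credits) and COUNT(*) are both integers; the division truncates the fractional part

Fix: Cast one side to REAL so the division keeps the fractional part

Corrected query:
SELECT major, SUM(credits) * 1.0 / COUNT(*) AS avg_credits FROM students GROUP BY major

Result:
major     | avg_credits
----------+------------
Art       | 70.5       
Biology   | 59.5       
Economics | 91         
Math      | 35         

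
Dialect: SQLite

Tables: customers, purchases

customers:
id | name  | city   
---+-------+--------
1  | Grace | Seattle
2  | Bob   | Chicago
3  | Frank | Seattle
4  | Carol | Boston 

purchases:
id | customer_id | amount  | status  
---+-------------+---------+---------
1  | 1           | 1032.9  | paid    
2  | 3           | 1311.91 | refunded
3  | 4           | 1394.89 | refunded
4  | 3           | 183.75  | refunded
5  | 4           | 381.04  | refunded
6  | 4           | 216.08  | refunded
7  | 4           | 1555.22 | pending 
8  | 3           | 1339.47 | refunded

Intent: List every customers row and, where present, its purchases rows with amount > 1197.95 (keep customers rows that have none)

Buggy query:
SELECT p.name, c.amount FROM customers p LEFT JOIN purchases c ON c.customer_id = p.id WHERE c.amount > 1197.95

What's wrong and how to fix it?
Bug: A WHERE condition on the right-hand table after LEFT JOIN drops unmatched parents

Fix: Put 'c.amount > 1197.95' in the JOIN's ON clause instead of WHERE

Corrected query:
SELECT p.name, c.amount FROM customers p LEFT JOIN purchases c ON c.customer_id = p.id AND c.amount > 1197.95

Result:
name  | amount 
------+--------
Grace | NULL   
Bob   | NULL   
Frank | 1311.91
Frank | 1339.47
Carol | 1394.89
Carol | 1555.22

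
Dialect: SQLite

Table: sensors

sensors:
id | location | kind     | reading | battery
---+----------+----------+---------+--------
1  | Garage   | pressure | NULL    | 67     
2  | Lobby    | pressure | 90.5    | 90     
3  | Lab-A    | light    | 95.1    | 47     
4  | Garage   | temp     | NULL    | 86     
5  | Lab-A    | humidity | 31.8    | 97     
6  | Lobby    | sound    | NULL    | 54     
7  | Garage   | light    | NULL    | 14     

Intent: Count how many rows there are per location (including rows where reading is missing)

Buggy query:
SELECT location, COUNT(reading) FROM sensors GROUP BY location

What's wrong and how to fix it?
Bug: COUNT(reading) skips NULLs, so groups with missing reading are undercounted

Fix: Use COUNT(*) to count all rows regardless of NULL

Corrected query:
SELECT location, COUNT(*) FROM sensors GROUP BY location

Result:
location | COUNT(*)
---------+---------
Garage   | 3       
Lab-A    | 2       
Lobby    | 2       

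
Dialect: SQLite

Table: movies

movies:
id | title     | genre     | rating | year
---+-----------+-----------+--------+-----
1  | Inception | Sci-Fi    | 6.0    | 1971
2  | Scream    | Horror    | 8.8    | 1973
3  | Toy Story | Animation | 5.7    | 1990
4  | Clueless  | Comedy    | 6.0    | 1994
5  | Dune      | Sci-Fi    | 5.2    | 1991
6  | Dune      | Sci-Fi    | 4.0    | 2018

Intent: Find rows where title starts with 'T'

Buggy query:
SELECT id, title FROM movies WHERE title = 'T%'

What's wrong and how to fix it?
Bug: '=' compares the literal string including the % character; pattern matching needs LIKE

Fix: Replace '=' with LIKE so 'T%' is treated as a pattern

Corrected query:
SELECT id, title FROM movies WHERE title LIKE 'T%'

Result:
id | title    
---+----------
3  | Toy Story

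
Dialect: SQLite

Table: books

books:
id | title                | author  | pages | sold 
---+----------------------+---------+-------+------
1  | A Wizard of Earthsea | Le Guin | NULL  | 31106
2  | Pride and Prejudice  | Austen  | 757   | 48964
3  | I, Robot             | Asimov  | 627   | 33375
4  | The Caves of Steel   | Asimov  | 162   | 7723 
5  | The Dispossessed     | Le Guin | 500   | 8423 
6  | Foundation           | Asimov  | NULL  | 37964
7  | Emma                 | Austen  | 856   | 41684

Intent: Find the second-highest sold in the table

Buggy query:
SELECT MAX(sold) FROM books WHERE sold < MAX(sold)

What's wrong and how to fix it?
Bug: MAX(sold) on the right of the comparison is an aggregate-in-WHERE error

Fix: Compute the overall MAX in a subquery, then take MAX of rows below it

Corrected query:
SELECT MAX(sold) FROM books WHERE sold < (SELECT MAX(sold) FROM books)

Result:
MAX(sold)
---------
41684    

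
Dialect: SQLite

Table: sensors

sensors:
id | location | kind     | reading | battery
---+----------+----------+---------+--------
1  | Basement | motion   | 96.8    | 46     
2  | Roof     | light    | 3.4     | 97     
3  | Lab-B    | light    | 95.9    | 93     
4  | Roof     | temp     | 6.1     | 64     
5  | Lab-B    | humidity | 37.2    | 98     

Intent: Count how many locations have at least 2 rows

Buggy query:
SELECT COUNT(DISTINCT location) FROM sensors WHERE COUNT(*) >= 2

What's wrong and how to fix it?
Bug: COUNT(*) cannot appear in WHERE; the per-group count doesn't exist yet

Fix: Group first with HAVING COUNT(*) >= 2, then COUNT the resulting groups

Corrected query:
SELECT COUNT(*) FROM (SELECT location FROM sensors GROUP BY location HAVING COUNT(*) >= 2)

Result:
COUNT(*)
--------
2       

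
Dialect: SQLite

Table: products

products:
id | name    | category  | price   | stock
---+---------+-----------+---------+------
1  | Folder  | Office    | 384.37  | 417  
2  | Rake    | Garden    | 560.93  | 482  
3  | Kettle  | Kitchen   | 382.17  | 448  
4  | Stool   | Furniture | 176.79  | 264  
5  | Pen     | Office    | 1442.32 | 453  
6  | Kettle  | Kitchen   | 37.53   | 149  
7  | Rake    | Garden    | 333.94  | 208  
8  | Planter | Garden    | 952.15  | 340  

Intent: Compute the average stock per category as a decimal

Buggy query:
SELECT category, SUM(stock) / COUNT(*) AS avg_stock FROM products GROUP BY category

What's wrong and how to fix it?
Bug: Both operands are integers, so '/' performs integer division and truncates

Fix: Multiply by 1.0 (or CAST to REAL) to force floating-point division

Corrected query:
SELECT category, SUM(stock) * 1.0 / COUNT(*) AS avg_stock FROM products GROUP BY category

Result:
category  | avg_stock 
----------+-----------
Furniture | 264       
Garden    | 343.333333
Kitchen   | 298.5     
Office    | 435       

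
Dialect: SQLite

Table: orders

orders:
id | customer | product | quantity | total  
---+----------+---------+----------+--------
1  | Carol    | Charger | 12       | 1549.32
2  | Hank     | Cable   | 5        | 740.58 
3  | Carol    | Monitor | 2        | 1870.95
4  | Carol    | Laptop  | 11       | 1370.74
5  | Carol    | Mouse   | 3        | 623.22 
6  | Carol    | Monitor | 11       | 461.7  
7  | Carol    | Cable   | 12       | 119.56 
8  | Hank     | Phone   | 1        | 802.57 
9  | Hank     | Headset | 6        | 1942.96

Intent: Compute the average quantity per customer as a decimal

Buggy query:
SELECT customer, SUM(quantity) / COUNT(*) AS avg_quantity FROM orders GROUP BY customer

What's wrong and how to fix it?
Bug: Both operands are integers, so '/' performs integer division and truncates

Fix: Multiply by 1.0 (or CAST to REAL) to force floating-point division

Corrected query:
SELECT customer, SUM(quantity) * 1.0 / COUNT(*) AS avg_quantity FROM orders GROUP BY customer

Result:
customer | avg_quantity
---------+-------------
Carol    | 8.5         
Hank     | 4           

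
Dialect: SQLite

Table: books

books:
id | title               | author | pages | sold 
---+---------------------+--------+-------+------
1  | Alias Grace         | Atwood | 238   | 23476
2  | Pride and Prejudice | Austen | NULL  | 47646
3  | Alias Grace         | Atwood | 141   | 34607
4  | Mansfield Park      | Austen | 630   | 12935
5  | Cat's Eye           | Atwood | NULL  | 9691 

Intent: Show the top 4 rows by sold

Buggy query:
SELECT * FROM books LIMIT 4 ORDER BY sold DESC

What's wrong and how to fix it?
Bug: LIMIT must come after ORDER BY

Fix: Swap the clauses: ORDER BY first, then LIMIT

Corrected query:
SELECT * FROM books ORDER BY sold DESC LIMIT 4

Result:
id | title               | author | pages | sold 
---+---------------------+--------+-------+------
2  | Pride and Prejudice | Austen | NULL  | 47646
3  | Alias Grace         | Atwood | 141   | 34607
1  | Alias Grace         | Atwood | 238   | 23476
4  | Mansfield Park      | Austen | 630   | 12935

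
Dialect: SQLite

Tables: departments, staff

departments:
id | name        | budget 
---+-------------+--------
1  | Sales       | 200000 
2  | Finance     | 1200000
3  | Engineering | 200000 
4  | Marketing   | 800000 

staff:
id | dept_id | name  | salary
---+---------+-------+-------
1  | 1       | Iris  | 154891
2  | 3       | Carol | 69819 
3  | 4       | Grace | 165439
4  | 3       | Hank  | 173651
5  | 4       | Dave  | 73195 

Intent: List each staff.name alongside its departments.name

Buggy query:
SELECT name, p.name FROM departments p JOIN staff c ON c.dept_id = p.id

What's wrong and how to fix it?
Bug: 'name' exists in both joined tables, so the database can't tell which one is meant

Fix: Qualify the column with its table alias (c.name)

Corrected query:
SELECT c.name, p.name FROM departments p JOIN staff c ON c.dept_id = p.id

Result:
name  | name       
------+------------
Iris  | Sales      
Carol | Engineering
Grace | Marketing  
Hank  | Engineering
Dave  | Marketing  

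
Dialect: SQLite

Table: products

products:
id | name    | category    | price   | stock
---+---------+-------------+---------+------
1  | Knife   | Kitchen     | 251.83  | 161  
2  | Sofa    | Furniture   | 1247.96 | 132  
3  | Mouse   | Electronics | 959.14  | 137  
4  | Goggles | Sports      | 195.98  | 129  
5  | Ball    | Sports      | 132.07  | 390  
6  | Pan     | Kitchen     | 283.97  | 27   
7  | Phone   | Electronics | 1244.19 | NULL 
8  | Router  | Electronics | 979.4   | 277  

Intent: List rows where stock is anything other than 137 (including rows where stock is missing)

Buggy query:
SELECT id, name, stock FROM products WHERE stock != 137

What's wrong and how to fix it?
Bug: 'stock != 137' is unknown when stock is NULL, so NULL rows are silently excluded

Fix: Add an explicit OR stock IS NULL to include the missing-value rows

Corrected query:
SELECT id, name, stock FROM products WHERE stock != 137 OR stock IS NULL

Result:
id | name    | stock
---+---------+------
1  | Knife   | 161  
2  | Sofa    | 132  
4  | Goggles | 129  
5  | Ball    | 390  
6  | Pan     | 27   
7  | Phone   | NULL 
8  | Router  | 277  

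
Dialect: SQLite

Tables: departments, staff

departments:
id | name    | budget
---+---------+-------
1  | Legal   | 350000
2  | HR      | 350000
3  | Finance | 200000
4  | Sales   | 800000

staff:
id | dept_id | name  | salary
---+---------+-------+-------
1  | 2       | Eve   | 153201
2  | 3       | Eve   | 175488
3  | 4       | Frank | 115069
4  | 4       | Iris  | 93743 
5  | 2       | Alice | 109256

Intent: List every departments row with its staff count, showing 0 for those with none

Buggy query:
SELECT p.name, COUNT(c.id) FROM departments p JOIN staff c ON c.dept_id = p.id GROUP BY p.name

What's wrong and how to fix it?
Bug: INNER JOIN drops departments rows that have no matching staff rows

Fix: Use LEFT JOIN so parents without children still appear (COUNT(c.id) gives 0)

Corrected query:
SELECT p.name, COUNT(c.id) FROM departments p LEFT JOIN staff c ON c.dept_id = p.id GROUP BY p.name

Result:
name    | COUNT(c.id)
--------+------------
Finance | 1          
HR      | 2          
Legal   | 0          
Sales   | 2          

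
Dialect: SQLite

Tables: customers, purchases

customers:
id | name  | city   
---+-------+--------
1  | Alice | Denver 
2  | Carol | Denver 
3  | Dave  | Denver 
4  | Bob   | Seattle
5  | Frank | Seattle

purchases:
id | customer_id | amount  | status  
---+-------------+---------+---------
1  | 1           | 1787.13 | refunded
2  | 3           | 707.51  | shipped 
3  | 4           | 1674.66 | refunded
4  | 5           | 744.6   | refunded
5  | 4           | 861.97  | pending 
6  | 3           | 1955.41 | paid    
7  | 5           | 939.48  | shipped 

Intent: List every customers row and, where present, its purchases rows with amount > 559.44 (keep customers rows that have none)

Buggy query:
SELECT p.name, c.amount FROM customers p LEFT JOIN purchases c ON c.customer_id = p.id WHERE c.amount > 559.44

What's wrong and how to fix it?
Bug: A WHERE condition on the right-hand table after LEFT JOIN drops unmatched parents

Fix: Move the right-table condition into the ON clause so unmatched parents are kept

Corrected query:
SELECT p.name, c.amount FROM customers p LEFT JOIN purchases c ON c.customer_id = p.id AND c.amount > 559.44

Result:
name  | amount 
------+--------
Alice | 1787.13
Carol | NULL   
Dave  | 707.51 
Dave  | 1955.41
Bob   | 861.97 
Bob   | 1674.66
Frank | 744.6  
Frank | 939.48 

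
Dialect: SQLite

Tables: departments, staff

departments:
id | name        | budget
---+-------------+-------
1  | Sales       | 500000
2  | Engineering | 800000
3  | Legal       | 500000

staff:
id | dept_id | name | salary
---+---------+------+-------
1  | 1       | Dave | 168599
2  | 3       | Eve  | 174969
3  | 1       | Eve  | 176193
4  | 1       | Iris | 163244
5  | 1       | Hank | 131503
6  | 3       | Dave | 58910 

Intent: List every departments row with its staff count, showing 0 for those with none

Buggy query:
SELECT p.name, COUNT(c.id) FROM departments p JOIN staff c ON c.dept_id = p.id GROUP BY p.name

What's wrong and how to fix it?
Bug: INNER JOIN drops departments rows that have no matching staff rows

Fix: Switch to LEFT JOIN to retain unmatched parent rows

Corrected query:
SELECT p.name, COUNT(c.id) FROM departments p LEFT JOIN staff c ON c.dept_id = p.id GROUP BY p.name

Result:
name        | COUNT(c.id)
------------+------------
Engineering | 0          
Legal       | 2          
Sales       | 4          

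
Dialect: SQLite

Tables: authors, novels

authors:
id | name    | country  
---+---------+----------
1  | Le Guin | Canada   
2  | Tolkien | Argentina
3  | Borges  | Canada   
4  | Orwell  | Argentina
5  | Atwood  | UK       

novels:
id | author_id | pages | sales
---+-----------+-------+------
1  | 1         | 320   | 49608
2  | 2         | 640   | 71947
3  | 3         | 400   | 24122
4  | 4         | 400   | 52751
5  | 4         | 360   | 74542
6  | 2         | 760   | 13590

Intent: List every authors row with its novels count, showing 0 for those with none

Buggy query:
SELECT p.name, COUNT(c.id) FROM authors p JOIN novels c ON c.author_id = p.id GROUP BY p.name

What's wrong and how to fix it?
Bug: INNER JOIN drops authors rows that have no matching novels rows

Fix: Switch to LEFT JOIN to retain unmatched parent rows

Corrected query:
SELECT p.name, COUNT(c.id) FROM authors p LEFT JOIN novels c ON c.author_id = p.id GROUP BY p.name

Result:
name    | COUNT(c.id)
--------+------------
Atwood  | 0          
Borges  | 1          
Le Guin | 1          
Orwell  | 2          
Tolkien | 2          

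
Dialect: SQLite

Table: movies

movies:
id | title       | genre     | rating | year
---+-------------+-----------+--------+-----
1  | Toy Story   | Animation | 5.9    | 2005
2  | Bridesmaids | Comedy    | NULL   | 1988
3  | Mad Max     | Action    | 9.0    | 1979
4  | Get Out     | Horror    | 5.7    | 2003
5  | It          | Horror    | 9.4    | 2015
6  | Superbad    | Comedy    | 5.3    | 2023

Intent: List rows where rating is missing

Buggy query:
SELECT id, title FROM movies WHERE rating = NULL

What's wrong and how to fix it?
Bug: Comparing to NULL with '=' never matches; NULL = NULL is unknown, not true

Fix: Replace '= NULL' with 'IS NULL'

Corrected query:
SELECT id, title FROM movies WHERE rating IS NULL

Result:
id | title      
---+------------
2  | Bridesmaids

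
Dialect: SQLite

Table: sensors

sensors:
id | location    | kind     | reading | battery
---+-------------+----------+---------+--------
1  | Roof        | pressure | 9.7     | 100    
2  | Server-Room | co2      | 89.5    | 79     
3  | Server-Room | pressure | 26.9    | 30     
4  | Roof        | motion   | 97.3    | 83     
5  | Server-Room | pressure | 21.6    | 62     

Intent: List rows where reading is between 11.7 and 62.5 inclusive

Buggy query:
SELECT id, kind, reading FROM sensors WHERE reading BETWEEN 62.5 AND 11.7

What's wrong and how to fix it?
Bug: The bounds are reversed; BETWEEN a AND b requires a <= b to match anything

Fix: Write BETWEEN 11.7 AND 62.5

Corrected query:
SELECT id, kind, reading FROM sensors WHERE reading BETWEEN 11.7 AND 62.5

Result:
id | kind     | reading
---+----------+--------
3  | pressure | 26.9   
5  | pressure | 21.6   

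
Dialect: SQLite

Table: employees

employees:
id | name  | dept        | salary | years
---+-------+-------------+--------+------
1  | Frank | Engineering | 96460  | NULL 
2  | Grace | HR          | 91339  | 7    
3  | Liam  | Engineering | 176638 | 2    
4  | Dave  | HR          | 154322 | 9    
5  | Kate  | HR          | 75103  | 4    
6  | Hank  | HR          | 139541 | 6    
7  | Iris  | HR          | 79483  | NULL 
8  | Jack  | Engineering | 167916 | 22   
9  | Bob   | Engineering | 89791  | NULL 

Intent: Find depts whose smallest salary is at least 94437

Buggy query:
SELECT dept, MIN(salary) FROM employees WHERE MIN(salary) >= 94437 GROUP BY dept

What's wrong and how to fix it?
Bug: MIN() in WHERE is a misuse of aggregate

Fix: Use HAVING for the per-group MIN condition

Corrected query:
SELECT dept, MIN(salary) FROM employees GROUP BY dept HAVING MIN(salary) >= 94437

Result:
(no rows)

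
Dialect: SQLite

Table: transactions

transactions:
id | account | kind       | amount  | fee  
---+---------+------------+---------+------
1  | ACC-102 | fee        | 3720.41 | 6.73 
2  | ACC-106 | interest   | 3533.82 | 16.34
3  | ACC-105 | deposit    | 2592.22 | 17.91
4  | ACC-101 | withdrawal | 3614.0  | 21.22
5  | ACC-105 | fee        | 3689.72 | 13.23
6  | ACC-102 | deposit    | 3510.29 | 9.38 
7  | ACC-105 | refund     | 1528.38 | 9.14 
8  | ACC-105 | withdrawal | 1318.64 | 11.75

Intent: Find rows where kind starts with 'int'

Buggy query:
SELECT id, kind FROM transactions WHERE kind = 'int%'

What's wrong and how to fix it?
Bug: '=' compares the literal string including the % character; pattern matching needs LIKE

Fix: Use LIKE for wildcard pattern matching

Corrected query:
SELECT id, kind FROM transactions WHERE kind LIKE 'int%'

Result:
id | kind    
---+---------
2  | interest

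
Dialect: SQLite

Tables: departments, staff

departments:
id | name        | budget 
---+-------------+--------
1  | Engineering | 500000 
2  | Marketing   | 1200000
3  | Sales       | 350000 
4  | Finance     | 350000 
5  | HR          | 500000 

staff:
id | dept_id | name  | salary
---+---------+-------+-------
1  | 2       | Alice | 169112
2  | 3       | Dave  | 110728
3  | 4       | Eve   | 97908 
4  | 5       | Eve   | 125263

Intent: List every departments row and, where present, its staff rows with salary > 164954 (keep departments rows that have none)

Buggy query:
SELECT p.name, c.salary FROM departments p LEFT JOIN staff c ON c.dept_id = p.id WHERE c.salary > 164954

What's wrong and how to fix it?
Bug: Filtering c.salary in WHERE discards the NULL rows produced by LEFT JOIN, turning it into an inner join

Fix: Put 'c.salary > 164954' in the JOIN's ON clause instead of WHERE

Corrected query:
SELECT p.name, c.salary FROM departments p LEFT JOIN staff c ON c.dept_id = p.id AND c.salary > 164954

Result:
name        | salary
------------+-------
Engineering | NULL  
Marketing   | 169112
Sales       | NULL  
Finance     | NULL  
HR          | NULL  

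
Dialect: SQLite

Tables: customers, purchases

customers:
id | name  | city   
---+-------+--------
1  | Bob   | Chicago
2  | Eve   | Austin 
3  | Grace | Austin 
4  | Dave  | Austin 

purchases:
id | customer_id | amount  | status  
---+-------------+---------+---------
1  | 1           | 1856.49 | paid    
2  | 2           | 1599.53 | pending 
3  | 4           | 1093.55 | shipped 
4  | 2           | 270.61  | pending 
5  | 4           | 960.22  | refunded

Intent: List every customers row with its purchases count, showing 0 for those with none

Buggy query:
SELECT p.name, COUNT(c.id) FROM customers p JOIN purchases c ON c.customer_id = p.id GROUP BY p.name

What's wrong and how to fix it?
Bug: INNER JOIN drops customers rows that have no matching purchases rows

Fix: Switch to LEFT JOIN to retain unmatched parent rows

Corrected query:
SELECT p.name, COUNT(c.id) FROM customers p LEFT JOIN purchases c ON c.customer_id = p.id GROUP BY p.name

Result:
name  | COUNT(c.id)
------+------------
Bob   | 1          
Dave  | 2          
Eve   | 2          
Grace | 0          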